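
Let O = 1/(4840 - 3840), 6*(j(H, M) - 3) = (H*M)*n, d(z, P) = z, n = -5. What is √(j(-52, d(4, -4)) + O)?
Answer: √15870090/300 ≈ 13.279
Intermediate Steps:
j(H, M) = 3 - 5*H*M/6 (j(H, M) = 3 + ((H*M)*(-5))/6 = 3 + (-5*H*M)/6 = 3 - 5*H*M/6)
O = 1/1000 ≈ 0.0010000
√(j(-52, d(4, -4)) + O) = √((3 - ⅚*(-52)*4) + 1/1000) = √((3 + 520/3) + 1/1000) = √(529/3 + 1/1000) = √(529003/3000) = √15870090/300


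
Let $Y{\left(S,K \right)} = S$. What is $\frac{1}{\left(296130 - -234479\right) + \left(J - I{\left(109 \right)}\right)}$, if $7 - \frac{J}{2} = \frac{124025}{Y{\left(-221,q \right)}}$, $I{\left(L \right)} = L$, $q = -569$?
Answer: $\frac{221}{117491644} \approx 1.881 \cdot 10^{-6}$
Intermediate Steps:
$J = \frac{251144}{221}$ ($J = 14 - 2 \frac{124025}{-221} = 14 - 2 \cdot 124025 \left(- \frac{1}{221}\right) = 14 - - \frac{248050}{221} = 14 + \frac{248050}{221} = \frac{251144}{221} \approx 1136.4$)
$\frac{1}{\left(296130 - -234479\right) + \left(J - I{\left(109 \right)}\right)} = \frac{1}{\left(296130 - -234479\right) + \left(\frac{251144}{221} - 109\right)} = \frac{1}{\left(296130 + 234479\right) + \left(\frac{251144}{221} - 109\right)} = \frac{1}{530609 + \frac{227055}{221}} = \frac{1}{\frac{117491644}{221}} = \frac{221}{117491644}$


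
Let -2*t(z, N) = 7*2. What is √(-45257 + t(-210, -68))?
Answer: 4*I*√2829 ≈ 212.75*I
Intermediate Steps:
t(z, N) = -7 (t(z, N) = -7*2/2 = -½*14 = -7)
√(-45257 + t(-210, -68)) = √(-45257 - 7) = √(-45264) = 4*I*√2829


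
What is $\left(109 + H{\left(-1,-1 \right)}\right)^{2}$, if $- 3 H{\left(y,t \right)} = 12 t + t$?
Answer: $\frac{115600}{9} \approx 12844.0$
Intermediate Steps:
$H{\left(y,t \right)} = - \frac{13 t}{3}$ ($H{\left(y,t \right)} = - \frac{12 t + t}{3} = - \frac{13 t}{3}$)
$\left(109 + H{\left(-1,-1 \right)}\right)^{2} = \left(109 - - \frac{13}{3}\right)^{2} = \left(109 + \frac{13}{3}\right)^{2} = \left(\frac{340}{3}\right)^{2} = \frac{115600}{9}$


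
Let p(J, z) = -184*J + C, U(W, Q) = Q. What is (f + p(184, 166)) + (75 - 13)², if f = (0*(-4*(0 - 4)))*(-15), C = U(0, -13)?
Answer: -30025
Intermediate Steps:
C = -13
p(J, z) = -13 - 184*J (p(J, z) = -184*J - 13 = -13 - 184*J)
f = 0 (f = (0*(-4*(-4)))*(-15) = (0*16)*(-15) = 0*(-15) = 0)
(f + p(184, 166)) + (75 - 13)² = (0 + (-13 - 184*184)) + (75 - 13)² = (0 + (-13 - 33856)) + 62² = (0 - 33869) + 3844 = -33869 + 3844 = -30025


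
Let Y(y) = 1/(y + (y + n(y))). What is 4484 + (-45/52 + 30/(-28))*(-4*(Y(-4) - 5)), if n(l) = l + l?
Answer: 6471599/1456 ≈ 4444.8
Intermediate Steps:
n(l) = 2*l
Y(y) = 1/(4*y) (Y(y) = 1/(y + (y + 2*y)) = 1/(y + 3*y) = 1/(4*y))
4484 + (-45/52 + 30/(-28))*(-4*(Y(-4) - 5)) = 4484 + (-45/52 + 30/(-28))*(-4*((¼)/(-4) - 5)) = 4484 + (-45*1/52 + 30*(-1/28))*(-4*((¼)*(-¼) - 5)) = 4484 + (-45/52 - 15/14)*(-4*(-1/16 - 5)) = 4484 - (-705)*(-81)/(91*16) = 4484 - 705/364*81/4 = 4484 - 57105/1456 = 6471599/1456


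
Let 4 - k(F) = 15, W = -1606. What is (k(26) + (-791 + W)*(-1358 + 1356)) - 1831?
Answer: 2952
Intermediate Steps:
k(F) = -11 (k(F) = 4 - 1*15 = 4 - 15 = -11)
(k(26) + (-791 + W)*(-1358 + 1356)) - 1831 = (-11 + (-791 - 1606)*(-1358 + 1356)) - 1831 = (-11 - 2397*(-2)) - 1831 = (-11 + 4794) - 1831 = 4783 - 1831 = 2952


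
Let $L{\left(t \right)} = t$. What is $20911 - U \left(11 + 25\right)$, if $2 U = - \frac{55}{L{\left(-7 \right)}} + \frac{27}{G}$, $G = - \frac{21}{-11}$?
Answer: $20515$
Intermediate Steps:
$G = \frac{21}{11}$ ($G = \left(-21\right) \left(- \frac{1}{11}\right) = \frac{21}{11} \approx 1.9091$)
$U = 11$ ($U = \frac{- \frac{55}{-7} + \frac{27}{\frac{21}{11}}}{2} = \frac{\left(-55\right) \left(- \frac{1}{7}\right) + 27 \cdot \frac{11}{21}}{2} = \frac{\frac{55}{7} + \frac{99}{7}}{2} = \frac{1}{2} \cdot 22 = 11$)
$20911 - U \left(11 + 25\right) = 20911 - 11 \left(11 + 25\right) = 20911 - 11 \cdot 36 = 20911 - 396 = 20515$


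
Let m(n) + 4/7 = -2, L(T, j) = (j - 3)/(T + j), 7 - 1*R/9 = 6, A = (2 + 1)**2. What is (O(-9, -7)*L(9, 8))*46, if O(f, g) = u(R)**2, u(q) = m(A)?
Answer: 74520/833 ≈ 89.460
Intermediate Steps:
A = 9 (A = 3**2 = 9)
R = 9 (R = 63 - 9*6 = 63 - 54 = 9)
L(T, j) = (-3 + j)/(T + j)
m(n) = -18/7 (m(n) = -4/7 - 2 = -18/7)
u(q) = -18/7
O(f, g) = 324/49 (O(f, g) = (-18/7)**2 = 324/49)
(O(-9, -7)*L(9, 8))*46 = (324*((-3 + 8)/(9 + 8))/49)*46 = (324*(5/17)/49)*46 = (324*((1/17)*5)/49)*46 = ((324/49)*(5/17))*46 = (1620/833)*46 = 74520/833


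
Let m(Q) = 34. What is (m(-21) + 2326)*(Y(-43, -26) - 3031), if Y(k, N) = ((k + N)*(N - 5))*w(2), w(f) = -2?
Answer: -17249240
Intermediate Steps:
Y(k, N) = -2*(-5 + N)*(N + k) (Y(k, N) = ((k + N)*(N - 5))*(-2) = ((N + k)*(-5 + N))*(-2) = ((-5 + N)*(N + k))*(-2) = -2*(-5 + N)*(N + k))
(m(-21) + 2326)*(Y(-43, -26) - 3031) = (34 + 2326)*((-2*(-26)² + 10*(-26) + 10*(-43) - 2*(-26)*(-43)) - 3031) = 2360*((-2*676 - 260 - 430 - 2236) - 3031) = 2360*((-1352 - 260 - 430 - 2236) - 3031) = 2360*(-4278 - 3031) = 2360*(-7309) = -17249240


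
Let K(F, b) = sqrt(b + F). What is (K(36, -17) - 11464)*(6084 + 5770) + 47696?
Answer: -135846560 + 11854*sqrt(19) ≈ -1.3579e+8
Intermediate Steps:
K(F, b) = sqrt(F + b)
(K(36, -17) - 11464)*(6084 + 5770) + 47696 = (sqrt(36 - 17) - 11464)*(6084 + 5770) + 47696 = (sqrt(19) - 11464)*11854 + 47696 = (-11464 + sqrt(19))*11854 + 47696 = (-135894256 + 11854*sqrt(19)) + 47696 = -135846560 + 11854*sqrt(19)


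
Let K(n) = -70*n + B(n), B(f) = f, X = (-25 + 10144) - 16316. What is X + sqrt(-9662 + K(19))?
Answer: -6197 + I*sqrt(10973) ≈ -6197.0 + 104.75*I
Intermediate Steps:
X = -6197 (X = 10119 - 16316 = -6197)
K(n) = -69*n (K(n) = -70*n + n = -69*n)
X + sqrt(-9662 + K(19)) = -6197 + sqrt(-9662 - 69*19) = -6197 + sqrt(-9662 - 1311) = -6197 + sqrt(-10973) = -6197 + I*sqrt(10973)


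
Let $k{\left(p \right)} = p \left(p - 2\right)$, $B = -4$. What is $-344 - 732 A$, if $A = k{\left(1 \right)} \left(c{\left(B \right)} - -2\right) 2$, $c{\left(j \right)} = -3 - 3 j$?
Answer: $15760$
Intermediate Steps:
$k{\left(p \right)} = p \left(-2 + p\right)$
$c{\left(j \right)} = -3 - 3 j$
$A = -22$ ($A = 1 \left(-2 + 1\right) \left(\left(-3 - -12\right) - -2\right) 2 = 1 \left(-1\right) \left(\left(-3 + 12\right) + 2\right) 2 = - (9 + 2) 2 = \left(-1\right) 11 \cdot 2 = \left(-11\right) 2 = -22$)
$-344 - 732 A = -344 - -16104 = -344 + 16104 = 15760$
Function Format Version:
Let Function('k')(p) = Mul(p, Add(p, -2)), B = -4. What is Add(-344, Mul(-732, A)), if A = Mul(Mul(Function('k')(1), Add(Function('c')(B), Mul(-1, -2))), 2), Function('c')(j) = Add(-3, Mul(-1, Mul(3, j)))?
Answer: 15760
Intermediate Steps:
Function('k')(p) = Mul(p, Add(-2, p))
Function('c')(j) = Add(-3, Mul(-3, j))
A = -22 (A = Mul(Mul(Mul(1, Add(-2, 1)), Add(Add(-3, Mul(-3, -4)), Mul(-1, -2))), 2) = Mul(Mul(Mul(1, -1), Add(Add(-3, 12), 2)), 2) = Mul(Mul(-1, Add(9, 2)), 2) = Mul(Mul(-1, 11), 2) = Mul(-11, 2) = -22)
Add(-344, Mul(-732, A)) = Add(-344, Mul(-732, -22)) = Add(-344, 16104) = 15760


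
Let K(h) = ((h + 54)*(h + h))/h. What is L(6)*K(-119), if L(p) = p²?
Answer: -4680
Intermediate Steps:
K(h) = 108 + 2*h (K(h) = ((54 + h)*(2*h))/h = (2*h*(54 + h))/h = 108 + 2*h)
L(6)*K(-119) = 6²*(108 + 2*(-119)) = 36*(108 - 238) = 36*(-130) = -4680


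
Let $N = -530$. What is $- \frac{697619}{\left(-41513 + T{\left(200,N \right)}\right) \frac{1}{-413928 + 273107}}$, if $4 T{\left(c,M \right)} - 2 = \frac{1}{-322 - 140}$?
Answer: $- \frac{181546420807752}{76715101} \approx -2.3665 \cdot 10^{6}$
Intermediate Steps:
$T{\left(c,M \right)} = \frac{923}{1848}$ ($T{\left(c,M \right)} = \frac{1}{2} + \frac{1}{4 \left(-322 - 140\right)} = \frac{1}{2} + \frac{1}{4 \left(-462\right)} = \frac{1}{2} + \frac{1}{4} \left(- \frac{1}{462}\right) = \frac{1}{2} - \frac{1}{1848} = \frac{923}{1848}$)
$- \frac{697619}{\left(-41513 + T{\left(200,N \right)}\right) \frac{1}{-413928 + 273107}} = - \frac{697619}{\left(-41513 + \frac{923}{1848}\right) \frac{1}{-413928 + 273107}} = - \frac{697619}{\left(- \frac{76715101}{1848}\right) \frac{1}{-140821}} = - \frac{697619}{\left(- \frac{76715101}{1848}\right) \left(- \frac{1}{140821}\right)} = - \frac{697619}{\frac{76715101}{260237208}} = \left(-697619\right) \frac{260237208}{76715101} = - \frac{181546420807752}{76715101}$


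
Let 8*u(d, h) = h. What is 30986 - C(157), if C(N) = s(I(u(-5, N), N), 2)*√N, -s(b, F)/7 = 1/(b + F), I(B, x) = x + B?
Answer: 30986 + 56*√157/1429 ≈ 30987.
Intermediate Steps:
u(d, h) = h/8
I(B, x) = B + x
s(b, F) = -7/(F + b) (s(b, F) = -7/(b + F) = -7/(F + b))
C(N) = -7*√N/(2 + 9*N/8) (C(N) = (-7/(2 + (N/8 + N)))*√N = (-7/(2 + 9*N/8))*√N = -7*√N/(2 + 9*N/8))
30986 - C(157) = 30986 - (-56)*√157/(16 + 9*157) = 30986 - (-56)*√157/(16 + 1413) = 30986 - (-56)*√157/1429 = 30986 + 56*√157/1429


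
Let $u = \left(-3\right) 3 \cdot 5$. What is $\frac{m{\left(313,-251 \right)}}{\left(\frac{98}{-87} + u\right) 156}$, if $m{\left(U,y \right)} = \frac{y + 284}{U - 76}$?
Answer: $- \frac{319}{16485404} \approx -1.935 \cdot 10^{-5}$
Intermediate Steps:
$u = -45$ ($u = \left(-9\right) 5 = -45$)
$m{\left(U,y \right)} = \frac{284 + y}{-76 + U}$
$\frac{m{\left(313,-251 \right)}}{\left(\frac{98}{-87} + u\right) 156} = \frac{\frac{1}{-76 + 313} \left(284 - 251\right)}{\left(\frac{98}{-87} - 45\right) 156} = \frac{\frac{1}{237} \cdot 33}{\left(98 \left(- \frac{1}{87}\right) - 45\right) 156} = \frac{\frac{1}{237} \cdot 33}{\left(- \frac{98}{87} - 45\right) 156} = \frac{11}{79 \left(\left(- \frac{4013}{87}\right) 156\right)} = \frac{11}{79 \left(- \frac{208676}{29}\right)} = \frac{11}{79} \left(- \frac{29}{208676}\right) = - \frac{319}{16485404}$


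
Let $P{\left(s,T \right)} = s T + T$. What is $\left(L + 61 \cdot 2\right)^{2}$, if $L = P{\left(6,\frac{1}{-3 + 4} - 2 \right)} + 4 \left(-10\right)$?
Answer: $5625$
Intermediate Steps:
$P{\left(s,T \right)} = T + T s$ ($P{\left(s,T \right)} = T s + T = T + T s$)
$L = -47$ ($L = \left(\frac{1}{-3 + 4} - 2\right) \left(1 + 6\right) + 4 \left(-10\right) = \left(1^{-1} - 2\right) 7 - 40 = \left(1 - 2\right) 7 - 40 = \left(-1\right) 7 - 40 = -7 - 40 = -47$)
$\left(L + 61 \cdot 2\right)^{2} = \left(-47 + 61 \cdot 2\right)^{2} = \left(-47 + 122\right)^{2} = 75^{2} = 5625$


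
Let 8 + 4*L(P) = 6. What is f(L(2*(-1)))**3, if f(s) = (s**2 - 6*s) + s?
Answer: 1331/64 ≈ 20.797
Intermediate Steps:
L(P) = -1/2 (L(P) = -2 + (1/4)*6 = -2 + 3/2 = -1/2)
f(s) = s**2 - 5*s
f(L(2*(-1)))**3 = (-(-5 - 1/2)/2)**3 = (-1/2*(-11/2))**3 = (11/4)**3 = 1331/64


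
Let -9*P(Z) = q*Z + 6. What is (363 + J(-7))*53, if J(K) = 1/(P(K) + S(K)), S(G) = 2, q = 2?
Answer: 500691/26 ≈ 19257.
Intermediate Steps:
P(Z) = -2/3 - 2*Z/9 (P(Z) = -(2*Z + 6)/9 = -(6 + 2*Z)/9 = -2/3 - 2*Z/9)
J(K) = 1/(4/3 - 2*K/9) (J(K) = 1/((-2/3 - 2*K/9) + 2) = 1/(4/3 - 2*K/9))
(363 + J(-7))*53 = (363 - 9/(-12 + 2*(-7)))*53 = (363 - 9/(-12 - 14))*53 = (363 - 9/(-26))*53 = (363 - 9*(-1/26))*53 = (363 + 9/26)*53 = (9447/26)*53 = 500691/26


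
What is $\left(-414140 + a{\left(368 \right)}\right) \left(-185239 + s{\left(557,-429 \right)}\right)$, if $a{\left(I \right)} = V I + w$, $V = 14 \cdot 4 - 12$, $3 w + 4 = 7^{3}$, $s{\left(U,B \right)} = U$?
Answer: $73472963470$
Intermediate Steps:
$w = 113$ ($w = - \frac{4}{3} + \frac{7^{3}}{3} = - \frac{4}{3} + \frac{1}{3} \cdot 343 = - \frac{4}{3} + \frac{343}{3} = 113$)
$V = 44$ ($V = 56 - 12 = 44$)
$a{\left(I \right)} = 113 + 44 I$ ($a{\left(I \right)} = 44 I + 113 = 113 + 44 I$)
$\left(-414140 + a{\left(368 \right)}\right) \left(-185239 + s{\left(557,-429 \right)}\right) = \left(-414140 + \left(113 + 44 \cdot 368\right)\right) \left(-185239 + 557\right) = \left(-414140 + \left(113 + 16192\right)\right) \left(-184682\right) = \left(-414140 + 16305\right) \left(-184682\right) = \left(-397835\right) \left(-184682\right) = 73472963470$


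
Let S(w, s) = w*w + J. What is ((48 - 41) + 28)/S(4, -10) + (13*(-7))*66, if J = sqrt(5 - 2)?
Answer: -1518958/253 - 35*sqrt(3)/253 ≈ -6004.0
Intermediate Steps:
J = sqrt(3) ≈ 1.7320
S(w, s) = sqrt(3) + w**2 (S(w, s) = w*w + sqrt(3) = w**2 + sqrt(3) = sqrt(3) + w**2)
((48 - 41) + 28)/S(4, -10) + (13*(-7))*66 = ((48 - 41) + 28)/(sqrt(3) + 4**2) + (13*(-7))*66 = (7 + 28)/(sqrt(3) + 16) - 91*66 = 35/(16 + sqrt(3)) - 6006 = -6006 + 35/(16 + sqrt(3))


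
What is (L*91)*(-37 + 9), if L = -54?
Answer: 137592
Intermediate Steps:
(L*91)*(-37 + 9) = (-54*91)*(-37 + 9) = -4914*(-28) = 137592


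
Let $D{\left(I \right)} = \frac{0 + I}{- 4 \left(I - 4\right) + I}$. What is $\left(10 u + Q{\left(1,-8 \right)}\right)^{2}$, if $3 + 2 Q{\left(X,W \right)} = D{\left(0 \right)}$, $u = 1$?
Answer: $\frac{289}{4} \approx 72.25$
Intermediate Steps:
$D{\left(I \right)} = \frac{I}{16 - 3 I}$ ($D{\left(I \right)} = \frac{I}{- 4 \left(-4 + I\right) + I} = \frac{I}{\left(16 - 4 I\right) + I} = \frac{I}{16 - 3 I}$)
$Q{\left(X,W \right)} = - \frac{3}{2}$ ($Q{\left(X,W \right)} = - \frac{3}{2} + \frac{\left(-1\right) 0 \frac{1}{-16 + 3 \cdot 0}}{2} = - \frac{3}{2} + \frac{\left(-1\right) 0 \frac{1}{-16 + 0}}{2} = - \frac{3}{2} + \frac{\left(-1\right) 0 \frac{1}{-16}}{2} = - \frac{3}{2} + \frac{\left(-1\right) 0 \left(- \frac{1}{16}\right)}{2} = - \frac{3}{2} + \frac{1}{2} \cdot 0 = - \frac{3}{2} + 0 = - \frac{3}{2}$)
$\left(10 u + Q{\left(1,-8 \right)}\right)^{2} = \left(10 \cdot 1 - \frac{3}{2}\right)^{2} = \left(10 - \frac{3}{2}\right)^{2} = \left(\frac{17}{2}\right)^{2} = \frac{289}{4}$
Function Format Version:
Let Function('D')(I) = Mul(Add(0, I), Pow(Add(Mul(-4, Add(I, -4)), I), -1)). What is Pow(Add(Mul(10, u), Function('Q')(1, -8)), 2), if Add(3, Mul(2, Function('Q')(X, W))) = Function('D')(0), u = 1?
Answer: Rational(289, 4) ≈ 72.250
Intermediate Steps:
Function('D')(I) = Mul(I, Pow(Add(16, Mul(-3, I)), -1)) (Function('D')(I) = Mul(I, Pow(Add(Mul(-4, Add(-4, I)), I), -1)) = Mul(I, Pow(Add(Add(16, Mul(-4, I)), I), -1)) = Mul(I, Pow(Add(16, Mul(-3, I)), -1)))
Function('Q')(X, W) = Rational(-3, 2) (Function('Q')(X, W) = Add(Rational(-3, 2), Mul(Rational(1, 2), Mul(-1, 0, Pow(Add(-16, Mul(3, 0)), -1)))) = Add(Rational(-3, 2), Mul(Rational(1, 2), Mul(-1, 0, Pow(Add(-16, 0), -1)))) = Add(Rational(-3, 2), Mul(Rational(1, 2), Mul(-1, 0, Pow(-16, -1)))) = Add(Rational(-3, 2), Mul(Rational(1, 2), Mul(-1, 0, Rational(-1, 16)))) = Add(Rational(-3, 2), Mul(Rational(1, 2), 0)) = Add(Rational(-3, 2), 0) = Rational(-3, 2))
Pow(Add(Mul(10, u), Function('Q')(1, -8)), 2) = Pow(Add(Mul(10, 1), Rational(-3, 2)), 2) = Pow(Add(10, Rational(-3, 2)), 2) = Pow(Rational(17, 2), 2) = Rational(289, 4)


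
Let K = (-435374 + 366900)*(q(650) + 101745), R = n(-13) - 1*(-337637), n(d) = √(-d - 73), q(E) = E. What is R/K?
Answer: -337637/7011395230 - I*√15/3505697615 ≈ -4.8155e-5 - 1.1048e-9*I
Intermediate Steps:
n(d) = √(-73 - d)
R = 337637 + 2*I*√15 (R = √(-73 - 1*(-13)) - 1*(-337637) = √(-73 + 13) + 337637 = √(-60) + 337637 = 2*I*√15 + 337637 = 337637 + 2*I*√15 ≈ 3.3764e+5 + 7.746*I)
K = -7011395230 (K = (-435374 + 366900)*(650 + 101745) = -68474*102395 = -7011395230)
R/K = (337637 + 2*I*√15)/(-7011395230) = (337637 + 2*I*√15)*(-1/7011395230) = -337637/7011395230 - I*√15/3505697615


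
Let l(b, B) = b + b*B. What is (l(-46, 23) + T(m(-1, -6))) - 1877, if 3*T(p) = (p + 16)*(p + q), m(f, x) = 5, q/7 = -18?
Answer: -3828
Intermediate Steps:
q = -126 (q = 7*(-18) = -126)
l(b, B) = b + B*b
T(p) = (-126 + p)*(16 + p)/3 (T(p) = ((p + 16)*(p - 126))/3 = ((16 + p)*(-126 + p))/3 = ((-126 + p)*(16 + p))/3 = (-126 + p)*(16 + p)/3)
(l(-46, 23) + T(m(-1, -6))) - 1877 = (-46*(1 + 23) + (-672 - 110/3*5 + (⅓)*5²)) - 1877 = (-46*24 + (-672 - 550/3 + (⅓)*25)) - 1877 = (-1104 + (-672 - 550/3 + 25/3)) - 1877 = (-1104 - 847) - 1877 = -1951 - 1877 = -3828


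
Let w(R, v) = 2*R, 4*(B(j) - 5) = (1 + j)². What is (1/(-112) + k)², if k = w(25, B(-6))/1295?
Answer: 15129/17172736 ≈ 0.00088099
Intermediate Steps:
B(j) = 5 + (1 + j)²/4
k = 10/259 (k = (2*25)/1295 = 50*(1/1295) = 10/259 ≈ 0.038610)
(1/(-112) + k)² = (1/(-112) + 10/259)² = (-1/112 + 10/259)² = (123/4144)² = 15129/17172736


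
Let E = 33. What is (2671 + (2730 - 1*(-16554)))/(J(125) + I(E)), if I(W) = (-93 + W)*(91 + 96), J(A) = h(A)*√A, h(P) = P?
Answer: -9853404/4957411 - 548875*√5/4957411 ≈ -2.2352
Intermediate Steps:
J(A) = A^(3/2) (J(A) = A*√A = A^(3/2))
I(W) = -17391 + 187*W (I(W) = (-93 + W)*187 = -17391 + 187*W)
(2671 + (2730 - 1*(-16554)))/(J(125) + I(E)) = (2671 + (2730 - 1*(-16554)))/(125^(3/2) + (-17391 + 187*33)) = (2671 + (2730 + 16554))/(625*√5 + (-17391 + 6171)) = (2671 + 19284)/(625*√5 - 11220) = 21955/(-11220 + 625*√5)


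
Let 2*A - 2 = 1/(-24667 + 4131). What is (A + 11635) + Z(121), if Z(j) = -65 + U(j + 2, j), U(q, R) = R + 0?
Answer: 480213823/41072 ≈ 11692.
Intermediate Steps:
A = 41071/41072 (A = 1 + 1/(2*(-24667 + 4131)) = 1 + (½)/(-20536) = 1 + (½)*(-1/20536) = 1 - 1/41072 = 41071/41072 ≈ 0.99998)
U(q, R) = R
Z(j) = -65 + j
(A + 11635) + Z(121) = (41071/41072 + 11635) + (-65 + 121) = 477913791/41072 + 56 = 480213823/41072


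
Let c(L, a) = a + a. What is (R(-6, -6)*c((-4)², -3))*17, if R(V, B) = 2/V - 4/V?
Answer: -34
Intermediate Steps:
c(L, a) = 2*a
R(V, B) = -2/V
(R(-6, -6)*c((-4)², -3))*17 = ((-2/(-6))*(2*(-3)))*17 = (-2*(-⅙)*(-6))*17 = ((⅓)*(-6))*17 = -2*17 = -34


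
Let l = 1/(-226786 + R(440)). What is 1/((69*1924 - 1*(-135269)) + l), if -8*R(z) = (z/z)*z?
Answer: 226841/60799059024 ≈ 3.7310e-6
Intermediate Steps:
R(z) = -z/8 (R(z) = -z/z*z/8 = -z/8)
l = -1/226841 (l = 1/(-226786 - 1/8*440) = 1/(-226786 - 55) = 1/(-226841) = -1/226841 ≈ -4.4084e-6)
1/((69*1924 - 1*(-135269)) + l) = 1/((69*1924 - 1*(-135269)) - 1/226841) = 1/((132756 + 135269) - 1/226841) = 1/(268025 - 1/226841) = 1/(60799059024/226841) = 226841/60799059024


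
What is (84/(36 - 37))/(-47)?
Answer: 84/47 ≈ 1.7872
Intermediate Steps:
(84/(36 - 37))/(-47) = (84/(-1))*(-1/47) = -1*84*(-1/47) = -84*(-1/47) = 84/47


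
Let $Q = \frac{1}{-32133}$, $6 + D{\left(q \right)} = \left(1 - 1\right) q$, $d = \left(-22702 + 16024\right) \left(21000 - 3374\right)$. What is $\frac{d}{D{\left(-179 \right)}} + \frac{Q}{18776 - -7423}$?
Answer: $\frac{16515241132259645}{841852467} \approx 1.9618 \cdot 10^{7}$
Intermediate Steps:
$d = -117706428$ ($d = \left(-6678\right) 17626 = -117706428$)
$D{\left(q \right)} = -6$ ($D{\left(q \right)} = -6 + \left(1 - 1\right) q = -6 + 0 q = -6 + 0 = -6$)
$Q = - \frac{1}{32133} \approx -3.1121 \cdot 10^{-5}$
$\frac{d}{D{\left(-179 \right)}} + \frac{Q}{18776 - -7423} = - \frac{117706428}{-6} - \frac{1}{32133 \left(18776 - -7423\right)} = \left(-117706428\right) \left(- \frac{1}{6}\right) - \frac{1}{32133 \left(18776 + 7423\right)} = 19617738 - \frac{1}{32133 \cdot 26199} = 19617738 - \frac{1}{841852467} = \frac{16515241132259645}{841852467}$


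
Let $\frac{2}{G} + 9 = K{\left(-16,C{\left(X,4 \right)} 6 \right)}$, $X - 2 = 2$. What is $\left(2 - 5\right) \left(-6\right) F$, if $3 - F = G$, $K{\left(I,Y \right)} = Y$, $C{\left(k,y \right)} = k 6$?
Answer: $\frac{806}{15} \approx 53.733$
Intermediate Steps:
$X = 4$ ($X = 2 + 2 = 4$)
$C{\left(k,y \right)} = 6 k$
$G = \frac{2}{135}$ ($G = \frac{2}{-9 + 6 \cdot 4 \cdot 6} = \frac{2}{-9 + 24 \cdot 6} = \frac{2}{-9 + 144} = \frac{2}{135} \approx 0.014815$)
$F = \frac{403}{135}$ ($F = 3 - \frac{2}{135} = \frac{403}{135} \approx 2.9852$)
$\left(2 - 5\right) \left(-6\right) F = \left(2 - 5\right) \left(-6\right) \frac{403}{135} = \left(-3\right) \left(-6\right) \frac{403}{135} = 18 \cdot \frac{403}{135} = \frac{806}{15}$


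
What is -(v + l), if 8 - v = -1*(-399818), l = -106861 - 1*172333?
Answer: 679004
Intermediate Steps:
l = -279194 (l = -106861 - 172333 = -279194)
v = -399810 (v = 8 - (-1)*(-399818) = 8 - 1*399818 = 8 - 399818 = -399810)
-(v + l) = -(-399810 - 279194) = -1*(-679004) = 679004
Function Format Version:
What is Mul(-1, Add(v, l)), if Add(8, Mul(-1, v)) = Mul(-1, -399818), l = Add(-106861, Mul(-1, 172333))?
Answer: 679004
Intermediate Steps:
l = -279194 (l = Add(-106861, -172333) = -279194)
v = -399810 (v = Add(8, Mul(-1, Mul(-1, -399818))) = Add(8, Mul(-1, 399818)) = Add(8, -399818) = -399810)
Mul(-1, Add(v, l)) = Mul(-1, Add(-399810, -279194)) = Mul(-1, -679004) = 679004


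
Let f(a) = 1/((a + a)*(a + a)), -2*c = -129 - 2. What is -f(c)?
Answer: -1/17161 ≈ -5.8272e-5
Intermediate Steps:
c = 131/2 (c = -(-129 - 2)/2 = -½*(-131) = 131/2 ≈ 65.500)
f(a) = 1/(4*a²) (f(a) = 1/((2*a)*(2*a)) = 1/(4*a²))
-f(c) = -1/(4*(131/2)²) = -4/(4*17161) = -1*1/17161 = -1/17161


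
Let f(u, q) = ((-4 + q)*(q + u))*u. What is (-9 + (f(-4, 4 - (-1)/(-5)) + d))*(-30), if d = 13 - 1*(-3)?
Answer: -1026/5 ≈ -205.20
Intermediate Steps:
d = 16 (d = 13 + 3 = 16)
f(u, q) = u*(-4 + q)*(q + u)
(-9 + (f(-4, 4 - (-1)/(-5)) + d))*(-30) = (-9 + (-4*((4 - (-1)/(-5))² - 4*(4 - (-1)/(-5)) - 4*(-4) + (4 - (-1)/(-5))*(-4)) + 16))*(-30) = (-9 + (-4*((4 - (-1)*(-1)/5)² - 4*(4 - (-1)*(-1)/5) + 16 + (4 - (-1)*(-1)/5)*(-4)) + 16))*(-30) = (-9 + (-4*((4 - 1*⅕)² - 4*(4 - 1*⅕) + 16 + (4 - 1*⅕)*(-4)) + 16))*(-30) = (-9 + (-4*((4 - ⅕)² - 4*(4 - ⅕) + 16 + (4 - ⅕)*(-4)) + 16))*(-30) = (-9 + (-4*((19/5)² - 4*19/5 + 16 + (19/5)*(-4)) + 16))*(-30) = (-9 + (-4*(361/25 - 76/5 + 16 - 76/5) + 16))*(-30) = (-9 + (-4*1/25 + 16))*(-30) = (-9 + (-4/25 + 16))*(-30) = (-9 + 396/25)*(-30) = (171/25)*(-30) = -1026/5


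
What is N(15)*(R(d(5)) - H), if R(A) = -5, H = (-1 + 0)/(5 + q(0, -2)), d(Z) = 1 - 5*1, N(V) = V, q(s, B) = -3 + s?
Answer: -135/2 ≈ -67.500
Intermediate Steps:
d(Z) = -4 (d(Z) = 1 - 5 = -4)
H = -1/2 (H = (-1 + 0)/(5 + (-3 + 0)) = -1/(5 - 3) = -1/2 ≈ -0.50000)
N(15)*(R(d(5)) - H) = 15*(-5 - 1*(-1/2)) = 15*(-5 + 1/2) = 15*(-9/2) = -135/2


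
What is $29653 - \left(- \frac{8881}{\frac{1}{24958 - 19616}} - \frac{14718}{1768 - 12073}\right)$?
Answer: $\frac{163066160519}{3435} \approx 4.7472 \cdot 10^{7}$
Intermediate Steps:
$29653 - \left(- \frac{8881}{\frac{1}{24958 - 19616}} - \frac{14718}{1768 - 12073}\right) = 29653 - \left(- \frac{8881}{\frac{1}{5342}} - \frac{14718}{1768 - 12073}\right) = 29653 - \left(- 8881 \frac{1}{\frac{1}{5342}} - \frac{14718}{-10305}\right) = 29653 - \left(\left(-8881\right) 5342 - - \frac{4906}{3435}\right) = 29653 - \left(-47442302 + \frac{4906}{3435}\right) = 29653 - - \frac{162964302464}{3435} = 29653 + \frac{162964302464}{3435} = \frac{163066160519}{3435}$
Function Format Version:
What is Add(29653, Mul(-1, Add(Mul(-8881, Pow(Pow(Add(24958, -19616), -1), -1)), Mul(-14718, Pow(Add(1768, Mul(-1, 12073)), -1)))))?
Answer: Rational(163066160519, 3435) ≈ 4.7472e+7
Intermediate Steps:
Add(29653, Mul(-1, Add(Mul(-8881, Pow(Pow(Add(24958, -19616), -1), -1)), Mul(-14718, Pow(Add(1768, Mul(-1, 12073)), -1))))) = Add(29653, Mul(-1, Add(Mul(-8881, Pow(Pow(5342, -1), -1)), Mul(-14718, Pow(Add(1768, -12073), -1))))) = Add(29653, Mul(-1, Add(Mul(-8881, Pow(Rational(1, 5342), -1)), Mul(-14718, Pow(-10305, -1))))) = Add(29653, Mul(-1, Add(Mul(-8881, 5342), Mul(-14718, Rational(-1, 10305))))) = Add(29653, Mul(-1, Add(-47442302, Rational(4906, 3435)))) = Add(29653, Mul(-1, Rational(-162964302464, 3435))) = Add(29653, Rational(162964302464, 3435)) = Rational(163066160519, 3435)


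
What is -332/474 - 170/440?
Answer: -11333/10428 ≈ -1.0868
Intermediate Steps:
-332/474 - 170/440 = -332*1/474 - 170*1/440 = -166/237 - 17/44 = -11333/10428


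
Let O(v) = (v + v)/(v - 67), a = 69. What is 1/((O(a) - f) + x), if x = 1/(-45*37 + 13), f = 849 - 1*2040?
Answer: 1652/2081519 ≈ 0.00079365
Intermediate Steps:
f = -1191 (f = 849 - 2040 = -1191)
x = -1/1652 (x = 1/(-1665 + 13) = 1/(-1652) = -1/1652 ≈ -0.00060533)
O(v) = 2*v/(-67 + v) (O(v) = (2*v)/(-67 + v) = 2*v/(-67 + v))
1/((O(a) - f) + x) = 1/((2*69/(-67 + 69) - 1*(-1191)) - 1/1652) = 1/((2*69/2 + 1191) - 1/1652) = 1/((2*69*(½) + 1191) - 1/1652) = 1/((69 + 1191) - 1/1652) = 1/(1260 - 1/1652) = 1/(2081519/1652) = 1652/2081519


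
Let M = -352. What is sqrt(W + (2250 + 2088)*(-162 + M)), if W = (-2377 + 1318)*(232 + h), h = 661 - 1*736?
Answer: I*sqrt(2395995) ≈ 1547.9*I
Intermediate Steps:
h = -75 (h = 661 - 736 = -75)
W = -166263 (W = (-2377 + 1318)*(232 - 75) = -1059*157 = -166263)
sqrt(W + (2250 + 2088)*(-162 + M)) = sqrt(-166263 + (2250 + 2088)*(-162 - 352)) = sqrt(-166263 + 4338*(-514)) = sqrt(-166263 - 2229732) = sqrt(-2395995) = I*sqrt(2395995)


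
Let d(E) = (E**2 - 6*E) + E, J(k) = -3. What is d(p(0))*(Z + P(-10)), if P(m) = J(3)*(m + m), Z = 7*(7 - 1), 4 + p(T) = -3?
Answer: 8568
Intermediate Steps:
p(T) = -7 (p(T) = -4 - 3 = -7)
d(E) = E**2 - 5*E
Z = 42 (Z = 7*6 = 42)
P(m) = -6*m (P(m) = -3*(m + m) = -6*m)
d(p(0))*(Z + P(-10)) = (-7*(-5 - 7))*(42 - 6*(-10)) = (-7*(-12))*(42 + 60) = 84*102 = 8568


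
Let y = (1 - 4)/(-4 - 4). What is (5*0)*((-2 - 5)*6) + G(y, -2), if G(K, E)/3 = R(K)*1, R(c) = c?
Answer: 9/8 ≈ 1.1250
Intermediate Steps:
y = 3/8 (y = -3/(-8) = -3*(-⅛) = 3/8 ≈ 0.37500)
G(K, E) = 3*K (G(K, E) = 3*(K*1) = 3*K)
(5*0)*((-2 - 5)*6) + G(y, -2) = (5*0)*((-2 - 5)*6) + 3*(3/8) = 0*(-7*6) + 9/8 = 0*(-42) + 9/8 = 0 + 9/8 = 9/8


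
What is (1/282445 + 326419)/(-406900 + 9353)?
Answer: -92195414456/112285162415 ≈ -0.82108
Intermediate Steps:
(1/282445 + 326419)/(-406900 + 9353) = (1/282445 + 326419)/(-397547) = (92195414456/282445)*(-1/397547) = -92195414456/112285162415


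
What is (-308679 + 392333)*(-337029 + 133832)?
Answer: -16998241838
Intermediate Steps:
(-308679 + 392333)*(-337029 + 133832) = 83654*(-203197) = -16998241838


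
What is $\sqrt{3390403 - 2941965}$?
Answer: $\sqrt{448438} \approx 669.66$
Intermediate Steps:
$\sqrt{3390403 - 2941965} = \sqrt{448438}$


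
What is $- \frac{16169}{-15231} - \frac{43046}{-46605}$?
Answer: $\frac{469729957}{236613585} \approx 1.9852$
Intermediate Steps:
$- \frac{16169}{-15231} - \frac{43046}{-46605} = \left(-16169\right) \left(- \frac{1}{15231}\right) - - \frac{43046}{46605} = \frac{16169}{15231} + \frac{43046}{46605} = \frac{469729957}{236613585}$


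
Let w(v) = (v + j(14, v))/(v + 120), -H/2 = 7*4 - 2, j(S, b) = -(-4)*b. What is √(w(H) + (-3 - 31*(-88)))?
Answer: 6*√21845/17 ≈ 52.165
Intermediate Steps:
j(S, b) = 4*b
H = -52 (H = -2*(7*4 - 2) = -2*(28 - 2) = -2*26 = -52)
w(v) = 5*v/(120 + v) (w(v) = (v + 4*v)/(v + 120) = (5*v)/(120 + v) = 5*v/(120 + v))
√(w(H) + (-3 - 31*(-88))) = √(5*(-52)/(120 - 52) + (-3 - 31*(-88))) = √(5*(-52)/68 + (-3 + 2728)) = √(5*(-52)*(1/68) + 2725) = √(-65/17 + 2725) = √(46260/17) = 6*√21845/17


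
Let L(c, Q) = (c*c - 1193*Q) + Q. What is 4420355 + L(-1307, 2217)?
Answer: 3485940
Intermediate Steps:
L(c, Q) = c² - 1192*Q (L(c, Q) = (c² - 1193*Q) + Q = c² - 1192*Q)
4420355 + L(-1307, 2217) = 4420355 + ((-1307)² - 1192*2217) = 4420355 + (1708249 - 2642664) = 4420355 - 934415 = 3485940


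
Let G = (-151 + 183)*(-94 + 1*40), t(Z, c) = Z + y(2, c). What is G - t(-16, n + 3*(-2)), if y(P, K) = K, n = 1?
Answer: -1707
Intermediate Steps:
t(Z, c) = Z + c
G = -1728 (G = 32*(-94 + 40) = 32*(-54) = -1728)
G - t(-16, n + 3*(-2)) = -1728 - (-16 + (1 + 3*(-2))) = -1728 - (-16 + (1 - 6)) = -1728 - (-16 - 5) = -1728 - 1*(-21) = -1728 + 21 = -1707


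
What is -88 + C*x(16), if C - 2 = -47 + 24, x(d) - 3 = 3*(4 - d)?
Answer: 605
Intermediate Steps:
x(d) = 15 - 3*d (x(d) = 3 + 3*(4 - d) = 3 + (12 - 3*d) = 15 - 3*d)
C = -21 (C = 2 + (-47 + 24) = 2 - 23 = -21)
-88 + C*x(16) = -88 - 21*(15 - 3*16) = -88 - 21*(15 - 48) = -88 - 21*(-33) = -88 + 693 = 605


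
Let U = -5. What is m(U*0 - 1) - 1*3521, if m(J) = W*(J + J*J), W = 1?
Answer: -3521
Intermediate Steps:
m(J) = J + J² (m(J) = 1*(J + J*J) = 1*(J + J²) = J + J²)
m(U*0 - 1) - 1*3521 = (-5*0 - 1)*(1 + (-5*0 - 1)) - 1*3521 = (0 - 1)*(1 + (0 - 1)) - 3521 = -(1 - 1) - 3521 = -1*0 - 3521 = 0 - 3521 = -3521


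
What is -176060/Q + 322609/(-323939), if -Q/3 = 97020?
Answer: -3419840/8746353 ≈ -0.39100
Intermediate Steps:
Q = -291060 (Q = -3*97020 = -291060)
-176060/Q + 322609/(-323939) = -176060/(-291060) + 322609/(-323939) = -176060*(-1/291060) + 322609*(-1/323939) = 8803/14553 - 46087/46277 = -3419840/8746353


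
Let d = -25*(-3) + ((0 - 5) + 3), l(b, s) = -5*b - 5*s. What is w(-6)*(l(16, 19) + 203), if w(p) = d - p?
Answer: 2212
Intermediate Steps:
d = 73 (d = -5*(-15) + (-5 + 3) = 75 - 2 = 73)
w(p) = 73 - p
w(-6)*(l(16, 19) + 203) = (73 - 1*(-6))*((-5*16 - 5*19) + 203) = (73 + 6)*((-80 - 95) + 203) = 79*(-175 + 203) = 79*28 = 2212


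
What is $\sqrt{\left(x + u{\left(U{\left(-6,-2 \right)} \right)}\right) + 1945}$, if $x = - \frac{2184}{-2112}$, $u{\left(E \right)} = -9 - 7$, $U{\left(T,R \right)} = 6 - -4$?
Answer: $\frac{\sqrt{3736546}}{44} \approx 43.932$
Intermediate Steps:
$U{\left(T,R \right)} = 10$ ($U{\left(T,R \right)} = 6 + 4 = 10$)
$u{\left(E \right)} = -16$
$x = \frac{91}{88}$ ($x = \left(-2184\right) \left(- \frac{1}{2112}\right) = \frac{91}{88} \approx 1.0341$)
$\sqrt{\left(x + u{\left(U{\left(-6,-2 \right)} \right)}\right) + 1945} = \sqrt{\left(\frac{91}{88} - 16\right) + 1945} = \sqrt{- \frac{1317}{88} + 1945} = \sqrt{\frac{169843}{88}} = \frac{\sqrt{3736546}}{44}$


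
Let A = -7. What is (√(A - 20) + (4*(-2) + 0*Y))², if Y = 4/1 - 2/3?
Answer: 37 - 48*I*√3 ≈ 37.0 - 83.138*I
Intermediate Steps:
Y = 10/3 (Y = 4*1 - 2*⅓ = 4 - ⅔ = 10/3 ≈ 3.3333)
(√(A - 20) + (4*(-2) + 0*Y))² = (√(-7 - 20) + (4*(-2) + 0*(10/3)))² = (√(-27) + (-8 + 0))² = (3*I*√3 - 8)² = (-8 + 3*I*√3)²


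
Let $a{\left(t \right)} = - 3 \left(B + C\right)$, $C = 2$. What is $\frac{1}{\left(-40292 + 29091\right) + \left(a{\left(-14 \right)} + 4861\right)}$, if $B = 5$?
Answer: $- \frac{1}{6361} \approx -0.00015721$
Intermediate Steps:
$a{\left(t \right)} = -21$ ($a{\left(t \right)} = - 3 \left(5 + 2\right) = \left(-3\right) 7 = -21$)
$\frac{1}{\left(-40292 + 29091\right) + \left(a{\left(-14 \right)} + 4861\right)} = \frac{1}{\left(-40292 + 29091\right) + \left(-21 + 4861\right)} = \frac{1}{-11201 + 4840} = \frac{1}{-6361} = - \frac{1}{6361}$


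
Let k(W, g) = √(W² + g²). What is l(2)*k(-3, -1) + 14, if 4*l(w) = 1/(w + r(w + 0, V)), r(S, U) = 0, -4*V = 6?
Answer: 14 + √10/8 ≈ 14.395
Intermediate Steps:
V = -3/2 (V = -¼*6 = -3/2 ≈ -1.5000)
l(w) = 1/(4*w) (l(w) = 1/(4*(w + 0)) = 1/(4*w))
l(2)*k(-3, -1) + 14 = ((¼)/2)*√((-3)² + (-1)²) + 14 = ((¼)*(½))*√(9 + 1) + 14 = √10/8 + 14 = 14 + √10/8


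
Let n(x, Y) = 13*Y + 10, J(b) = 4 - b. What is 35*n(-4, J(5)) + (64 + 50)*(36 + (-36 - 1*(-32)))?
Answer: 3543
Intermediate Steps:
n(x, Y) = 10 + 13*Y
35*n(-4, J(5)) + (64 + 50)*(36 + (-36 - 1*(-32))) = 35*(10 + 13*(4 - 1*5)) + (64 + 50)*(36 + (-36 - 1*(-32))) = 35*(10 + 13*(4 - 5)) + 114*(36 + (-36 + 32)) = 35*(10 + 13*(-1)) + 114*(36 - 4) = 35*(10 - 13) + 114*32 = 35*(-3) + 3648 = -105 + 3648 = 3543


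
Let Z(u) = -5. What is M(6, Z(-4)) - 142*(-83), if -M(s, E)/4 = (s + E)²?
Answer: 11782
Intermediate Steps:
M(s, E) = -4*(E + s)² (M(s, E) = -4*(s + E)² = -4*(E + s)²)
M(6, Z(-4)) - 142*(-83) = -4*(-5 + 6)² - 142*(-83) = -4*1² + 11786 = -4*1 + 11786 = -4 + 11786 = 11782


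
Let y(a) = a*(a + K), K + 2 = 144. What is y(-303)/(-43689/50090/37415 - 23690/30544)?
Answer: -300525961776600/4778215073 ≈ -62895.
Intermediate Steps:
K = 142 (K = -2 + 144 = 142)
y(a) = a*(142 + a) (y(a) = a*(a + 142) = a*(142 + a))
y(-303)/(-43689/50090/37415 - 23690/30544) = (-303*(142 - 303))/(-43689/50090/37415 - 23690/30544) = (-303*(-161))/(-43689*1/50090*(1/37415) - 23690*1/30544) = 48783/(-43689/50090*1/37415 - 515/664) = 48783/(-43689/1874117350 - 515/664) = 48783/(-482599722373/622206960200) = 48783*(-622206960200/482599722373) = -300525961776600/4778215073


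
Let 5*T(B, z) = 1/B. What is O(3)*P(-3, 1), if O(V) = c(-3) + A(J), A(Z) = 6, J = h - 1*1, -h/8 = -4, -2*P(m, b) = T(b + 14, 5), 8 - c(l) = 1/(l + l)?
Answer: -17/180 ≈ -0.094444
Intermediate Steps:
c(l) = 8 - 1/(2*l) (c(l) = 8 - 1/(l + l) = 8 - 1/(2*l))
T(B, z) = 1/(5*B)
P(m, b) = -1/(10*(14 + b)) (P(m, b) = -1/(10*(b + 14)) = -1/(10*(14 + b)))
h = 32 (h = -8*(-4) = 32)
J = 31 (J = 32 - 1*1 = 32 - 1 = 31)
O(V) = 85/6 (O(V) = (8 - ½/(-3)) + 6 = (8 - ½*(-⅓)) + 6 = (8 + ⅙) + 6 = 49/6 + 6 = 85/6)
O(3)*P(-3, 1) = 85*(-1/(140 + 10*1))/6 = 85*(-1/(140 + 10))/6 = 85*(-1/150)/6 = 85*(-1*1/150)/6 = (85/6)*(-1/150) = -17/180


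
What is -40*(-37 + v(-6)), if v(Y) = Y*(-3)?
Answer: 760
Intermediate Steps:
v(Y) = -3*Y
-40*(-37 + v(-6)) = -40*(-37 - 3*(-6)) = -40*(-37 + 18) = -40*(-19) = 760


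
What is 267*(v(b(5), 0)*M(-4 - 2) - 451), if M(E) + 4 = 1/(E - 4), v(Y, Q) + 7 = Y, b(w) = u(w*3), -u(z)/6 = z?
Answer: -142311/10 ≈ -14231.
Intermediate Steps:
u(z) = -6*z
b(w) = -18*w (b(w) = -6*w*3 = -18*w)
v(Y, Q) = -7 + Y
M(E) = -4 + 1/(-4 + E) (M(E) = -4 + 1/(E - 4) = -4 + 1/(-4 + E))
267*(v(b(5), 0)*M(-4 - 2) - 451) = 267*((-7 - 18*5)*((17 - 4*(-4 - 2))/(-4 + (-4 - 2))) - 451) = 267*((-7 - 90)*((17 - 4*(-6))/(-4 - 6)) - 451) = 267*(-97*(17 + 24)/(-10) - 451) = 267*(-(-97)*41/10 - 451) = 267*(-97*(-41/10) - 451) = 267*(3977/10 - 451) = 267*(-533/10) = -142311/10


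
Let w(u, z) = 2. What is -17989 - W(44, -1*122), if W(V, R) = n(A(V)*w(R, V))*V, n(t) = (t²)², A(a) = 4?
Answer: -198213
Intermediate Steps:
n(t) = t⁴
W(V, R) = 4096*V (W(V, R) = (4*2)⁴*V = 8⁴*V = 4096*V)
-17989 - W(44, -1*122) = -17989 - 4096*44 = -17989 - 1*180224 = -17989 - 180224 = -198213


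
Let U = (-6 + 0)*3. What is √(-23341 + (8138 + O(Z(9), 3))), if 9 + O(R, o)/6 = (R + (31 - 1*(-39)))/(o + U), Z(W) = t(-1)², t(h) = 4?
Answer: I*√382285/5 ≈ 123.66*I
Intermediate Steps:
U = -18 (U = -6*3 = -18)
Z(W) = 16 (Z(W) = 4² = 16)
O(R, o) = -54 + 6*(70 + R)/(-18 + o) (O(R, o) = -54 + 6*((R + (31 - 1*(-39)))/(o - 18)) = -54 + 6*((R + (31 + 39))/(-18 + o)) = -54 + 6*((R + 70)/(-18 + o)) = -54 + 6*((70 + R)/(-18 + o)) = -54 + 6*(70 + R)/(-18 + o))
√(-23341 + (8138 + O(Z(9), 3))) = √(-23341 + (8138 + 6*(232 + 16 - 9*3)/(-18 + 3))) = √(-23341 + (8138 + 6*(232 + 16 - 27)/(-15))) = √(-23341 + (8138 + 6*(-1/15)*221)) = √(-23341 + (8138 - 442/5)) = √(-23341 + 40248/5) = √(-76457/5) = I*√382285/5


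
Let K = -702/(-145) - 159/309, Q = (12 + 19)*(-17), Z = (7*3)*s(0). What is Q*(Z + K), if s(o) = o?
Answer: -34055267/14935 ≈ -2280.2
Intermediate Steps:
Z = 0 (Z = (7*3)*0 = 21*0 = 0)
Q = -527 (Q = 31*(-17) = -527)
K = 64621/14935 (K = -702*(-1/145) - 159*1/309 = 702/145 - 53/103 = 64621/14935 ≈ 4.3268)
Q*(Z + K) = -527*(0 + 64621/14935) = -527*64621/14935 = -34055267/14935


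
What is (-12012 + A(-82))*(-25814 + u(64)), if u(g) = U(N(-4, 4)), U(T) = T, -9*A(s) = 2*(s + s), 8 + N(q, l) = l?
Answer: 927554680/3 ≈ 3.0919e+8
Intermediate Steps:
N(q, l) = -8 + l
A(s) = -4*s/9 (A(s) = -2*(s + s)/9 = -2*2*s/9 = -4*s/9)
u(g) = -4 (u(g) = -8 + 4 = -4)
(-12012 + A(-82))*(-25814 + u(64)) = (-12012 - 4/9*(-82))*(-25814 - 4) = (-12012 + 328/9)*(-25818) = -107780/9*(-25818) = 927554680/3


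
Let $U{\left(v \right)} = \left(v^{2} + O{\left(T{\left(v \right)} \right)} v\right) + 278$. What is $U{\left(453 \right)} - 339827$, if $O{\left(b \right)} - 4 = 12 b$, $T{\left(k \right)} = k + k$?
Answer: $4792488$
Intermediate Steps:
$T{\left(k \right)} = 2 k$
$O{\left(b \right)} = 4 + 12 b$
$U{\left(v \right)} = 278 + v^{2} + v \left(4 + 24 v\right)$ ($U{\left(v \right)} = \left(v^{2} + \left(4 + 12 \cdot 2 v\right) v\right) + 278 = \left(v^{2} + \left(4 + 24 v\right) v\right) + 278 = \left(v^{2} + v \left(4 + 24 v\right)\right) + 278 = 278 + v^{2} + v \left(4 + 24 v\right)$)
$U{\left(453 \right)} - 339827 = \left(278 + 4 \cdot 453 + 25 \cdot 453^{2}\right) - 339827 = \left(278 + 1812 + 25 \cdot 205209\right) - 339827 = \left(278 + 1812 + 5130225\right) - 339827 = 5132315 - 339827 = 4792488$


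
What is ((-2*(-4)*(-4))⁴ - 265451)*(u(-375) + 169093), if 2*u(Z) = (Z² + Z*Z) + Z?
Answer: 484802145625/2 ≈ 2.4240e+11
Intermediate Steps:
u(Z) = Z² + Z/2 (u(Z) = ((Z² + Z*Z) + Z)/2 = ((Z² + Z²) + Z)/2 = (2*Z² + Z)/2 = (Z + 2*Z²)/2 = Z² + Z/2)
((-2*(-4)*(-4))⁴ - 265451)*(u(-375) + 169093) = ((-2*(-4)*(-4))⁴ - 265451)*(-375*(½ - 375) + 169093) = ((8*(-4))⁴ - 265451)*(-375*(-749/2) + 169093) = ((-32)⁴ - 265451)*(280875/2 + 169093) = (1048576 - 265451)*(619061/2) = 783125*(619061/2) = 484802145625/2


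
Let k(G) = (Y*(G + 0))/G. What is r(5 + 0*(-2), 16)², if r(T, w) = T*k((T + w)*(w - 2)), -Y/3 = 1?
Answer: 225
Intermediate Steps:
Y = -3 (Y = -3*1 = -3)
k(G) = -3 (k(G) = (-3*(G + 0))/G = (-3*G)/G = -3)
r(T, w) = -3*T (r(T, w) = T*(-3) = -3*T)
r(5 + 0*(-2), 16)² = (-3*(5 + 0*(-2)))² = (-3*(5 + 0))² = (-3*5)² = (-15)² = 225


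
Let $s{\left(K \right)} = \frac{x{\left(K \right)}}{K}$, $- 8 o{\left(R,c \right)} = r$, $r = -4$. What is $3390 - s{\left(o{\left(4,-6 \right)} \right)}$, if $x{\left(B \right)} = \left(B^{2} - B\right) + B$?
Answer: $\frac{6779}{2} \approx 3389.5$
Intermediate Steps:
$o{\left(R,c \right)} = \frac{1}{2}$ ($o{\left(R,c \right)} = \left(- \frac{1}{8}\right) \left(-4\right) = \frac{1}{2}$)
$x{\left(B \right)} = B^{2}$
$s{\left(K \right)} = K$ ($s{\left(K \right)} = \frac{K^{2}}{K} = K$)
$3390 - s{\left(o{\left(4,-6 \right)} \right)} = 3390 - \frac{1}{2} = \frac{6779}{2}$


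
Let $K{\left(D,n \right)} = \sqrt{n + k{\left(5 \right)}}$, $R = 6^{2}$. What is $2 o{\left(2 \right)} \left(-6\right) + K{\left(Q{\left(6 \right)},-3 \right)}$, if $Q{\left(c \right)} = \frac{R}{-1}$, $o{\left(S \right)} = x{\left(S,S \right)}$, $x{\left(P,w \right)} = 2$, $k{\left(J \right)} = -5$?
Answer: $-24 + 2 i \sqrt{2} \approx -24.0 + 2.8284 i$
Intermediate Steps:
$R = 36$
$o{\left(S \right)} = 2$
$Q{\left(c \right)} = -36$ ($Q{\left(c \right)} = \frac{36}{-1} = 36 \left(-1\right) = -36$)
$K{\left(D,n \right)} = \sqrt{-5 + n}$ ($K{\left(D,n \right)} = \sqrt{n - 5} = \sqrt{-5 + n}$)
$2 o{\left(2 \right)} \left(-6\right) + K{\left(Q{\left(6 \right)},-3 \right)} = 2 \cdot 2 \left(-6\right) + \sqrt{-5 - 3} = 4 \left(-6\right) + \sqrt{-8} = -24 + 2 i \sqrt{2}$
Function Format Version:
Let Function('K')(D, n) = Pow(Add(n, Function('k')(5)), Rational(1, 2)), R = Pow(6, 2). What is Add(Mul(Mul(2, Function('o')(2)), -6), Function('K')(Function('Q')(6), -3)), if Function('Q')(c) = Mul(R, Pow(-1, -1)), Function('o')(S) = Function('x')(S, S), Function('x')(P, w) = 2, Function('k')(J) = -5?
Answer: Add(-24, Mul(2, I, Pow(2, Rational(1, 2)))) ≈ Add(-24.000, Mul(2.8284, I))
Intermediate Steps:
R = 36
Function('o')(S) = 2
Function('Q')(c) = -36 (Function('Q')(c) = Mul(36, Pow(-1, -1)) = Mul(36, -1) = -36)
Function('K')(D, n) = Pow(Add(-5, n), Rational(1, 2)) (Function('K')(D, n) = Pow(Add(n, -5), Rational(1, 2)) = Pow(Add(-5, n), Rational(1, 2)))
Add(Mul(Mul(2, Function('o')(2)), -6), Function('K')(Function('Q')(6), -3)) = Add(Mul(Mul(2, 2), -6), Pow(Add(-5, -3), Rational(1, 2))) = Add(Mul(4, -6), Pow(-8, Rational(1, 2))) = Add(-24, Mul(2, I, Pow(2, Rational(1, 2))))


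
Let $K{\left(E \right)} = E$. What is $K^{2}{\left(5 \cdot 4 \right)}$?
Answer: $400$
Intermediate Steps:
$K^{2}{\left(5 \cdot 4 \right)} = \left(5 \cdot 4\right)^{2} = 20^{2} = 400$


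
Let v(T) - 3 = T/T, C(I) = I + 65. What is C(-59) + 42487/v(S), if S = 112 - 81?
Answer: 42511/4 ≈ 10628.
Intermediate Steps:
C(I) = 65 + I
S = 31
v(T) = 4 (v(T) = 3 + T/T = 3 + 1 = 4)
C(-59) + 42487/v(S) = (65 - 59) + 42487/4 = 6 + 42487*(¼) = 6 + 42487/4 = 42511/4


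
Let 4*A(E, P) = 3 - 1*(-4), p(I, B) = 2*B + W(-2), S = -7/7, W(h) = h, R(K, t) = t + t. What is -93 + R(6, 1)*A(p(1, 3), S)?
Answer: -179/2 ≈ -89.500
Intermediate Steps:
R(K, t) = 2*t
S = -1 (S = -7*⅐ = -1)
p(I, B) = -2 + 2*B (p(I, B) = 2*B - 2 = -2 + 2*B)
A(E, P) = 7/4 (A(E, P) = (3 - 1*(-4))/4 = (3 + 4)/4 = (¼)*7 = 7/4)
-93 + R(6, 1)*A(p(1, 3), S) = -93 + (2*1)*(7/4) = -93 + 2*(7/4) = -93 + 7/2 = -179/2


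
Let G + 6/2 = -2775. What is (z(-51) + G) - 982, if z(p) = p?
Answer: -3811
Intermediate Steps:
G = -2778 (G = -3 - 2775 = -2778)
(z(-51) + G) - 982 = (-51 - 2778) - 982 = -2829 - 982 = -3811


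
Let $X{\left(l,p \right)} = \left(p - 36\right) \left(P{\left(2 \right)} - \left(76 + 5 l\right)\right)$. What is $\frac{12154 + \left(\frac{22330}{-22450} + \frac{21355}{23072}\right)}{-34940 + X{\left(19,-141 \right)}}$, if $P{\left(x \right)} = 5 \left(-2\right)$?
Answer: $- \frac{629532784759}{150365645920} \approx -4.1867$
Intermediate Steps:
$P{\left(x \right)} = -10$
$X{\left(l,p \right)} = \left(-86 - 5 l\right) \left(-36 + p\right)$ ($X{\left(l,p \right)} = \left(p - 36\right) \left(-10 - \left(76 + 5 l\right)\right) = \left(-36 + p\right) \left(-10 - \left(76 + 5 l\right)\right) = \left(-36 + p\right) \left(-86 - 5 l\right) = \left(-86 - 5 l\right) \left(-36 + p\right)$)
$\frac{12154 + \left(\frac{22330}{-22450} + \frac{21355}{23072}\right)}{-34940 + X{\left(19,-141 \right)}} = \frac{12154 + \left(\frac{22330}{-22450} + \frac{21355}{23072}\right)}{-34940 + \left(3096 - -12126 + 180 \cdot 19 - 95 \left(-141\right)\right)} = \frac{12154 + \left(22330 \left(- \frac{1}{22450}\right) + 21355 \cdot \frac{1}{23072}\right)}{-34940 + \left(3096 + 12126 + 3420 + 13395\right)} = \frac{12154 + \left(- \frac{2233}{2245} + \frac{21355}{23072}\right)}{-34940 + 32037} = \frac{12154 - \frac{3577801}{51796640}}{-2903} = \frac{629532784759}{51796640} \left(- \frac{1}{2903}\right) = - \frac{629532784759}{150365645920}$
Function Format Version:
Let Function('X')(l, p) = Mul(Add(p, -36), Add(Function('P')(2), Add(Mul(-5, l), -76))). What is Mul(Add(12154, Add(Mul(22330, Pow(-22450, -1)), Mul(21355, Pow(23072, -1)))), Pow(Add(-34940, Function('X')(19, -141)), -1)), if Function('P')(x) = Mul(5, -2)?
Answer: Rational(-629532784759, 150365645920) ≈ -4.1867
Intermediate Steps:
Function('P')(x) = -10
Function('X')(l, p) = Mul(Add(-86, Mul(-5, l)), Add(-36, p)) (Function('X')(l, p) = Mul(Add(p, -36), Add(-10, Add(Mul(-5, l), -76))) = Mul(Add(-36, p), Add(-10, Add(-76, Mul(-5, l)))) = Mul(Add(-36, p), Add(-86, Mul(-5, l))) = Mul(Add(-86, Mul(-5, l)), Add(-36, p)))
Mul(Add(12154, Add(Mul(22330, Pow(-22450, -1)), Mul(21355, Pow(23072, -1)))), Pow(Add(-34940, Function('X')(19, -141)), -1)) = Mul(Add(12154, Add(Mul(22330, Pow(-22450, -1)), Mul(21355, Pow(23072, -1)))), Pow(Add(-34940, Add(3096, Mul(-86, -141), Mul(180, 19), Mul(-5, 19, -141))), -1)) = Mul(Add(12154, Add(Mul(22330, Rational(-1, 22450)), Mul(21355, Rational(1, 23072)))), Pow(Add(-34940, Add(3096, 12126, 3420, 13395)), -1)) = Mul(Add(12154, Add(Rational(-2233, 2245), Rational(21355, 23072))), Pow(Add(-34940, 32037), -1)) = Mul(Add(12154, Rational(-3577801, 51796640)), Pow(-2903, -1)) = Mul(Rational(629532784759, 51796640), Rational(-1, 2903)) = Rational(-629532784759, 150365645920)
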